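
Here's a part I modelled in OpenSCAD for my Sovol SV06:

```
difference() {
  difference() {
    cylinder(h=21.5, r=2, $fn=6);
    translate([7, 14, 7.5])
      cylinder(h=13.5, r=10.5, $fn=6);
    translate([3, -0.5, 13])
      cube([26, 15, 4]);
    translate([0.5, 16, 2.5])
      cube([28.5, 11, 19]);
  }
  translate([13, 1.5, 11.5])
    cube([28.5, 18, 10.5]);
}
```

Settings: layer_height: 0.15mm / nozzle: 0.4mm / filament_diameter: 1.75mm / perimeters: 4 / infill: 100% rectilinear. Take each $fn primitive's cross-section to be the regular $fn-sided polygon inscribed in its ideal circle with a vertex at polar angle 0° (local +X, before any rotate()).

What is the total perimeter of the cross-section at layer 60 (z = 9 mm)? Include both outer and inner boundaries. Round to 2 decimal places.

At z = 9 mm: the r=2 cylinder gives a regular 6-gon of circumradius 2 (constant along its height) (perimeter = 2·6·2.000·sin(180°/6) = 12.00 mm); the cylinder at (7, 14): section is a regular 6-gon, circumradius r=10.5 (perimeter = 2·6·10.500·sin(180°/6) = 63.00 mm); the cube at (3, -0.5) does not reach this height (z outside [13, 17]); the cube at (0.5, 16) (footprint 28.5×11) is included at this height (perimeter 79.00 mm); Subtracting the remaining from the first: starting from the r=2 cylinder, the r=10.5 cylinder at (7, 14) misses the remaining region (no effect); the 28.5×11 cube at (0.5, 16) misses the remaining region (no effect) — boundary = 12.00 mm; the cube at (13, 1.5) is absent (z outside [11.5, 22]); Taking the first minus the rest: none of the subtracted shapes is present at this height, so the result so far is unchanged — boundary = 12.00 mm. Overall, the cross-section is a single solid region. Total boundary length (outer) = 12.00 mm.

12.00 mm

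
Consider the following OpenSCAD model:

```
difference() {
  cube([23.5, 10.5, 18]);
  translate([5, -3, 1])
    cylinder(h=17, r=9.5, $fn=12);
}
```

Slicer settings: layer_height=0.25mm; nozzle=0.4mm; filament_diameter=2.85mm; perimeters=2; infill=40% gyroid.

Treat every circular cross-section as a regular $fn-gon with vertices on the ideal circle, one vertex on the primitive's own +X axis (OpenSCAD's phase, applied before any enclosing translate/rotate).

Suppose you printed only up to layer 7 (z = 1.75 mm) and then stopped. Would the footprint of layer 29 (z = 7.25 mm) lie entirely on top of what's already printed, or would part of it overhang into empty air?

entirely on top

Compare the two slices. At z = 1.75: the cube (footprint 23.5×10.5) is included at this height (area 246.75 mm²); the r=9.5 cylinder at (5, -3) contributes a regular 12-gon of circumradius 9.5 (area = (12/2)·9.500²·sin(360°/12) = 270.75 mm²); After the difference (first − rest): starting from the 23.5×10.5 cube (246.75 mm²), the r=9.5 cylinder at (5, -3) partially overlaps it — only the 69.52 mm² overlap (of its 270.75 mm²) is removed, clipping the outline — area = 177.23 mm². At z = 7.25: the cube (footprint 23.5×10.5) is included at this height (area 246.75 mm²); the r=9.5 cylinder at (5, -3) gives a regular 12-gon of circumradius 9.5 (constant along its height) (area = (12/2)·9.500²·sin(360°/12) = 270.75 mm²); After the difference (first − rest): starting from the 23.5×10.5 cube (246.75 mm²), the r=9.5 cylinder at (5, -3) partially overlaps it — only the 69.52 mm² overlap (of its 270.75 mm²) is removed, clipping the outline — area = 177.23 mm². Checking containment: the cross-section at z = 7.25 is a subset of the cross-section at z = 1.75.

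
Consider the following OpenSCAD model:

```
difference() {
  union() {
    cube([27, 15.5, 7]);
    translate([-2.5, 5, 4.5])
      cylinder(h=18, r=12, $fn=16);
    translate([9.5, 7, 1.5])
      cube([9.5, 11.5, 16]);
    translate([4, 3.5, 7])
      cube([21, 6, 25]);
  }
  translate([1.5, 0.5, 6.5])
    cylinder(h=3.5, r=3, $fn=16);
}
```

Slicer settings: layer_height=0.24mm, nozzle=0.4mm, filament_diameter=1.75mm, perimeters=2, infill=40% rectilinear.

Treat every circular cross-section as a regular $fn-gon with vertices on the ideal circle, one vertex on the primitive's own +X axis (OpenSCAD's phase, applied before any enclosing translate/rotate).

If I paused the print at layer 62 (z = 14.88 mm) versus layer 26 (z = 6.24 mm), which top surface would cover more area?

Layer 62 (z = 14.88): the cube is absent (z outside [0, 7]); the cylinder at (-2.5, 5): section is a regular 16-gon, circumradius r=12 (area = (16/2)·12.000²·sin(360°/16) = 440.85 mm²); the 9.5×11.5 cube at (9.5, 7) contributes its full rectangle (area 109.25 mm²); the cube at (4, 3.5) (footprint 21×6) is included at this height (area 126.00 mm²); Merging all regions: the regions partially overlap — summed areas 676.10 mm² minus the doubly-counted overlap 54.51 mm² gives 621.59 mm² — area = 621.59 mm²; the cylinder at (1.5, 0.5) is not intersected at this z (z outside [6.5, 10]); After the difference (first − rest): none of the subtracted shapes is present at this height, so that combined region is unchanged — area = 621.59 mm². So its area = 621.59 mm². Layer 26 (z = 6.24): the 27×15.5 cube contributes its full rectangle (area 418.50 mm²); the r=12 cylinder at (-2.5, 5) contributes a regular 16-gon of circumradius 12 (area = (16/2)·12.000²·sin(360°/16) = 440.85 mm²); the 9.5×11.5 cube at (9.5, 7) contributes its full rectangle (area 109.25 mm²); the cube at (4, 3.5) does not reach this height (z outside [7, 32]); Taking the union: the regions partially overlap — summed areas 968.60 mm² minus the doubly-counted overlap 204.64 mm² gives 763.96 mm² — area = 763.96 mm²; the cylinder at (1.5, 0.5) does not reach this height (z outside [6.5, 10]); After the difference (first − rest): none of the subtracted shapes is present at this height, so the result so far is unchanged — area = 763.96 mm². So its area = 763.96 mm². Layer 26 is larger (763.96 vs 621.59 mm²).

layer 26 (z = 6.24 mm)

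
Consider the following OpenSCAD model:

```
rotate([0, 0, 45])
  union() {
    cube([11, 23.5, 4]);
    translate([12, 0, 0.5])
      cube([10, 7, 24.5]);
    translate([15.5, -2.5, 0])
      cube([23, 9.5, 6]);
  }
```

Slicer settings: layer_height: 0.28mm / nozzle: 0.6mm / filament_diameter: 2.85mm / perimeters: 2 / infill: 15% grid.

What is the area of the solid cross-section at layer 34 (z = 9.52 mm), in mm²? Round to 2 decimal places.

70.00 mm²

At z = 9.52 mm: the cube does not reach this height (z outside [0, 4]); the cube at (12, 0) (footprint 10×7) is included at this height (area 70.00 mm²); the cube at (15.5, -2.5) does not reach this height (z outside [0, 6]); Taking the union: only the 10×7 cube at (12, 0) is present, so the union is just that shape — area = 70.00 mm²; (whole slice rotated 45° about Z — lengths, areas and connectivity unchanged). Overall, the cross-section is a single solid region. Net area = 70.00 mm².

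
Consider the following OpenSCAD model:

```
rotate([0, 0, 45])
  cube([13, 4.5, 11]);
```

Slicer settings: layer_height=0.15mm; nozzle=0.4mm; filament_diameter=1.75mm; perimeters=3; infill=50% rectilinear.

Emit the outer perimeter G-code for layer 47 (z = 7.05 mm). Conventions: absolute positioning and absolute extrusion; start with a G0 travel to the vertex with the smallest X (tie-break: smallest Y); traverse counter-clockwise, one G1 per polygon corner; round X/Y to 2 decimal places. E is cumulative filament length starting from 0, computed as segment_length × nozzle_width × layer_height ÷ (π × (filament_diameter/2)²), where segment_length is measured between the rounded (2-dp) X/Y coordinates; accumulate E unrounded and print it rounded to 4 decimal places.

G0 X-3.18 Y3.18 Z7.05
G1 X0.00 Y0.00 E0.1122
G1 X9.19 Y9.19 E0.4364
G1 X6.01 Y12.37 E0.5486
G1 X-3.18 Y3.18 E0.8728

At z = 7.05 mm: the cube is present — its section is the full 13×4.5 rectangle; (whole slice rotated 45° about Z — lengths, areas and connectivity unchanged). The outline is a single polygon with 4 vertices. Extrusion per mm of travel: 0.4 × 0.15 / (π × 0.875²) = 0.024945. Accumulating E over each segment gives final E = 0.8728.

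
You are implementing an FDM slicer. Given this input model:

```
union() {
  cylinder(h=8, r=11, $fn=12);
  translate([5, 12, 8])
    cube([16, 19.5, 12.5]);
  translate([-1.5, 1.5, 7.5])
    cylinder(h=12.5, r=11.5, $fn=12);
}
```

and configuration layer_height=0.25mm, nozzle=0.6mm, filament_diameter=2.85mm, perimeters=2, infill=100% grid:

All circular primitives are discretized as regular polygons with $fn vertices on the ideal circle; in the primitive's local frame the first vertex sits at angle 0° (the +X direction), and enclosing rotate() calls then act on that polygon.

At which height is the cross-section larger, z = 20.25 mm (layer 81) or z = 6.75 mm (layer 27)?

layer 27 (z = 6.75 mm)

Layer 81 (z = 20.25): the cylinder is absent (z outside [0, 8]); the cube at (5, 12) is present — its section is the full 16×19.5 rectangle (area 312.00 mm²); the cylinder at (-1.5, 1.5) is absent (z outside [7.5, 20]); Combining (union): only the 16×19.5 cube at (5, 12) is present, so the union is just that shape — area = 312.00 mm². So its area = 312.00 mm². Layer 27 (z = 6.75): the r=11 cylinder gives a regular 12-gon of circumradius 11 (constant along its height) (area = (12/2)·11.000²·sin(360°/12) = 363.00 mm²); the cube at (5, 12) is absent (z outside [8, 20.5]); the cylinder at (-1.5, 1.5) is not intersected at this z (z outside [7.5, 20]); Merging all regions: only the r=11 cylinder is present, so the union is just that shape — area = 363.00 mm². So its area = 363.00 mm². Layer 27 is larger (363.00 vs 312.00 mm²).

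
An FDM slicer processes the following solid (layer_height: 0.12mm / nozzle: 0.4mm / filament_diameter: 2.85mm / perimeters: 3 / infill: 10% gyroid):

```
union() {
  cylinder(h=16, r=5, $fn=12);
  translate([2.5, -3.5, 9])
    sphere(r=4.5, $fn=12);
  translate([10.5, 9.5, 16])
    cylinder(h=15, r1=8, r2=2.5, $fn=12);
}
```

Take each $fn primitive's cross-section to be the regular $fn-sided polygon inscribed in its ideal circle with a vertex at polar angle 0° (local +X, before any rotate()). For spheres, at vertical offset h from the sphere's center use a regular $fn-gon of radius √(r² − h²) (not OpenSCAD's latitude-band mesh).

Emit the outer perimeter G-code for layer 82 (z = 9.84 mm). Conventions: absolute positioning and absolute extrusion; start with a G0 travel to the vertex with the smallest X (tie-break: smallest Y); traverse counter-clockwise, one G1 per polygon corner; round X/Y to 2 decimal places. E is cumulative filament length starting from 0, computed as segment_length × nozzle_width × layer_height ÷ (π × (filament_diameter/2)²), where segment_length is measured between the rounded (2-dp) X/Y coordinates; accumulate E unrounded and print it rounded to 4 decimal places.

At z = 9.84 mm: the r=5 cylinder contributes a regular 12-gon of circumradius 5; the sphere at (2.5, -3.5): section is a regular 12-gon, circumradius = √(r²−h²) = √(4.5²−0.84²) = 4.421; the cone at (10.5, 9.5) is not intersected at this z (z outside [16, 31]); Taking the union: the regions partially overlap (shared area 28.34 mm²), so overlapping operands fuse into one piece — 1 connected region. The outline is a single polygon with 17 vertices. Extrusion per mm of travel: 0.4 × 0.12 / (π × 1.425²) = 0.007524. Accumulating E over each segment gives final E = 0.2886.

G0 X-5.00 Y0.00 Z9.84
G1 X-4.33 Y-2.50 E0.0195
G1 X-2.50 Y-4.33 E0.0389
G1 X-1.64 Y-4.56 E0.0456
G1 X-1.33 Y-5.71 E0.0546
G1 X0.29 Y-7.33 E0.0718
G1 X2.50 Y-7.92 E0.0891
G1 X4.71 Y-7.33 E0.1063
G1 X6.33 Y-5.71 E0.1235
G1 X6.92 Y-3.50 E0.1407
G1 X6.33 Y-1.29 E0.1579
G1 X4.99 Y0.05 E0.1722
G1 X4.33 Y2.50 E0.1913
G1 X2.50 Y4.33 E0.2108
G1 X0.00 Y5.00 E0.2302
G1 X-2.50 Y4.33 E0.2497
G1 X-4.33 Y2.50 E0.2692
G1 X-5.00 Y0.00 E0.2886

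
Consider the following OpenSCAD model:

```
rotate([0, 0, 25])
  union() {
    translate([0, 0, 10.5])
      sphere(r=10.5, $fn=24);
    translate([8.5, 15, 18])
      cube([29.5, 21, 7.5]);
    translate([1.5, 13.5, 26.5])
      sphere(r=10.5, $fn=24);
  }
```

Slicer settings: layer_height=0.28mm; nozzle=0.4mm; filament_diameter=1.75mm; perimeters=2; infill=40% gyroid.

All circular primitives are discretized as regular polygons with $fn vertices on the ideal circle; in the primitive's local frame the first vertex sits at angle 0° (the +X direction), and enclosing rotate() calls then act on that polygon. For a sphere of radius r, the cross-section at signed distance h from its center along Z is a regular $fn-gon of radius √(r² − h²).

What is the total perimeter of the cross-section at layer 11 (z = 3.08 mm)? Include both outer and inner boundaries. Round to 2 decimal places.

46.55 mm

At z = 3.08 mm: the sphere: section is a regular 24-gon, circumradius = √(r²−h²) = √(10.5²−7.42²) = 7.429 (perimeter = 2·24·7.429·sin(180°/24) = 46.55 mm); the cube at (8.5, 15) does not reach this height (z outside [18, 25.5]); the sphere at (1.5, 13.5) is absent (|z−center|=23.420 > r=10.5); Taking the union: only the r=10.5 sphere is present, so the union is just that shape — boundary = 46.55 mm; (whole slice rotated 25° about Z — lengths, areas and connectivity unchanged). Overall, the cross-section is a single solid region. Total boundary length (outer) = 46.55 mm.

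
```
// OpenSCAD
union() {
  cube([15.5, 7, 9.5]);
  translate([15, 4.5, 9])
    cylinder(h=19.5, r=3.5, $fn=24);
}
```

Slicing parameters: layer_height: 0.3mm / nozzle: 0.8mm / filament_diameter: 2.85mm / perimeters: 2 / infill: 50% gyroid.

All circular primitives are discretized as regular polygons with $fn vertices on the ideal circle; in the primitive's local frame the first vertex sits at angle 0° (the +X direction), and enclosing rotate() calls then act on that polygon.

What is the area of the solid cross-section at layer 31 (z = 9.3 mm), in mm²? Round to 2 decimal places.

126.17 mm²

At z = 9.3 mm: the 15.5×7 cube contributes its full rectangle (area 108.50 mm²); the cylinder at (15, 4.5): section is a regular 24-gon, circumradius r=3.5 (area = (24/2)·3.500²·sin(360°/24) = 38.05 mm²); Taking the union: the regions partially overlap — summed areas 146.55 mm² minus the doubly-counted overlap 20.38 mm² gives 126.17 mm² — area = 126.17 mm². Overall, the cross-section is a single solid region. Net area = 126.17 mm².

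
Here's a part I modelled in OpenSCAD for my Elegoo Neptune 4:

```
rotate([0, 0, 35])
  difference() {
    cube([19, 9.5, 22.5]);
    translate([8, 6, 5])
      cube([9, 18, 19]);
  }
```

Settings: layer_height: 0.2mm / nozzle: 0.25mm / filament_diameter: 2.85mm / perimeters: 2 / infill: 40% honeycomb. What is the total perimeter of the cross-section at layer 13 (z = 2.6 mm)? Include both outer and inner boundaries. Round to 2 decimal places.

At z = 2.6 mm: the 19×9.5 cube contributes its full rectangle (perimeter 57.00 mm); the cube at (8, 6) is not intersected at this z (z outside [5, 24]); Taking the first minus the rest: none of the subtracted shapes is present at this height, so the 19×9.5 cube is unchanged — boundary = 57.00 mm; (whole slice rotated 35° about Z — lengths, areas and connectivity unchanged). Overall, the cross-section is a single solid region. Total boundary length (outer) = 57.00 mm.

57.00 mm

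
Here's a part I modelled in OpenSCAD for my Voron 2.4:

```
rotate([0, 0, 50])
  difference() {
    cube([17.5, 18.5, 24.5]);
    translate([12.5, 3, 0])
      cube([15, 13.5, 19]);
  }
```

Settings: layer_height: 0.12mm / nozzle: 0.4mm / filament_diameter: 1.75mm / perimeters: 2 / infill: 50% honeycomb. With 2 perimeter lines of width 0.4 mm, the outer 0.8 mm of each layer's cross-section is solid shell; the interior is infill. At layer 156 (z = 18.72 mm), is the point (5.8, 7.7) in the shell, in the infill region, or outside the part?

At z = 18.72 mm: the cube (footprint 17.5×18.5) is included at this height; the 15×13.5 cube at (12.5, 3) contributes its full rectangle; After the difference (first − rest): starting from the 17.5×18.5 cube, the 15×13.5 cube at (12.5, 3) partially overlaps it — only the 67.50 mm² overlap (of its 202.50 mm²) is removed, clipping the outline — 1 connected region; (rotated 50° about Z; rotation is an isometry so areas/perimeters/island counts are preserved). Overall, the cross-section is a single solid region. Undo the 50° rotation: the query point maps to (9.627, 0.506) in the un-rotated model frame. The nearest boundary edge runs (17.50, 0.00)→(0.00, 0.00); distance from the point to it = 0.51 mm. The point is inside the cross-section, 0.51 mm from the nearest boundary — within the 0.8 mm shell band (2 × 0.4).

shell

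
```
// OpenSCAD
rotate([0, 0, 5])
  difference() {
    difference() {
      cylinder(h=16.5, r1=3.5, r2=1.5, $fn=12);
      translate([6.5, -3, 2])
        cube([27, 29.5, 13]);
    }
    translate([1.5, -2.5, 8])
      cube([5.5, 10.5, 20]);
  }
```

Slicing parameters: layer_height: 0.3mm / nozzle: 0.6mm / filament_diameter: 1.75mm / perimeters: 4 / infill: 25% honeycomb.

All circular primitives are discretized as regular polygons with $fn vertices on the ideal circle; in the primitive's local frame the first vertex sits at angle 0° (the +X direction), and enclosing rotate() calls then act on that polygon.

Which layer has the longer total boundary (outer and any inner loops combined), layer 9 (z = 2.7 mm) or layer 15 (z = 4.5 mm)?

layer 9 (z = 2.7 mm)

Layer 9 (z = 2.7): the cone: at t=0.164 of its height the radius interpolates to r₁+(r₂−r₁)t = 3.173, giving a regular 12-gon of that circumradius (perimeter = 2·12·3.173·sin(180°/12) = 19.71 mm); the cube at (6.5, -3) (footprint 27×29.5) is included at this height (perimeter 113.00 mm); Taking the first minus the rest: starting from the cone, the 27×29.5 cube at (6.5, -3) misses the remaining region (no effect) — boundary = 19.71 mm; the cube at (1.5, -2.5) is not intersected at this z (z outside [8, 28]); After the difference (first − rest): none of the subtracted shapes is present at this height, so that combined region is unchanged — boundary = 19.71 mm; (whole slice rotated 5° about Z — lengths, areas and connectivity unchanged). So its perimeter = 19.71 mm. Layer 15 (z = 4.5): the cone contributes a regular 12-gon of circumradius 2.955 (interpolated between r1=3.5 and r2=1.5 at t=0.273) (perimeter = 2·12·2.955·sin(180°/12) = 18.35 mm); the cube at (6.5, -3) (footprint 27×29.5) is included at this height (perimeter 113.00 mm); Subtracting the remaining from the first: starting from the cone, the 27×29.5 cube at (6.5, -3) misses the remaining region (no effect) — boundary = 18.35 mm; the cube at (1.5, -2.5) does not reach this height (z outside [8, 28]); Subtracting the remaining from the first: none of the subtracted shapes is present at this height, so that combined region is unchanged — boundary = 18.35 mm; (whole slice rotated 5° about Z — lengths, areas and connectivity unchanged). So its perimeter = 18.35 mm. Layer 9 is larger (19.71 vs 18.35 mm).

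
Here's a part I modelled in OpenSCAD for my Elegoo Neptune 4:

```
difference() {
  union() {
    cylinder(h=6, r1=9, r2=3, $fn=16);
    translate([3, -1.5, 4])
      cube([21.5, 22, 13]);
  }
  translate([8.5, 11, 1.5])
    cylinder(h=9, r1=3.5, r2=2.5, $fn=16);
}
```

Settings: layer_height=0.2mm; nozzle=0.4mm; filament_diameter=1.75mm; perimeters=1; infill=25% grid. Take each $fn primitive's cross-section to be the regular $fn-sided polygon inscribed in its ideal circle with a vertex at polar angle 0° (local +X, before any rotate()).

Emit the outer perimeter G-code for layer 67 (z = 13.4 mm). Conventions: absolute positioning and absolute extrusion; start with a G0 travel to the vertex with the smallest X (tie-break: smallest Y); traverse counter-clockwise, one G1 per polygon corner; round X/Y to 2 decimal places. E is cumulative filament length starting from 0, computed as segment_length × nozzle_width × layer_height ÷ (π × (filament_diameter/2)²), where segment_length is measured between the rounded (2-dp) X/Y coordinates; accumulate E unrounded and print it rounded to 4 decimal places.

At z = 13.4 mm: the cone does not reach this height (z outside [0, 6]); the 21.5×22 cube at (3, -1.5) contributes its full rectangle; Taking the union: only the 21.5×22 cube at (3, -1.5) is present, so the union is just that shape — 1 connected region; the cone at (8.5, 11) is absent (z outside [1.5, 10.5]); Subtracting the remaining from the first: none of the subtracted shapes is present at this height, so the result so far is unchanged — 1 connected region. The outline is a single polygon with 4 vertices. Extrusion per mm of travel: 0.4 × 0.2 / (π × 0.875²) = 0.033260. Accumulating E over each segment gives final E = 2.8936.

G0 X3.00 Y-1.50 Z13.40
G1 X24.50 Y-1.50 E0.7151
G1 X24.50 Y20.50 E1.4468
G1 X3.00 Y20.50 E2.1619
G1 X3.00 Y-1.50 E2.8936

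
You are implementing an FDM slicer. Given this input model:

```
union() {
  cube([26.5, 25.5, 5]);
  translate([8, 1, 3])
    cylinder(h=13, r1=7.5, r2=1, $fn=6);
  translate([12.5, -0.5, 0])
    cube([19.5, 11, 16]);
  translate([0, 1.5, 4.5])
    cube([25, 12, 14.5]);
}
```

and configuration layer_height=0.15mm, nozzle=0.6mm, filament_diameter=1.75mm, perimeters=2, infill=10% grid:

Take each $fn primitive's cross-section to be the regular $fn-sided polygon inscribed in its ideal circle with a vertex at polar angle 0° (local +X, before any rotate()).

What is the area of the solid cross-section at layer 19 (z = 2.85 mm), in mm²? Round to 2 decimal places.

At z = 2.85 mm: the cube is present — its section is the full 26.5×25.5 rectangle (area 675.75 mm²); the cone at (8, 1) is not intersected at this z (z outside [3, 16]); the cube at (12.5, -0.5) is present — its section is the full 19.5×11 rectangle (area 214.50 mm²); the cube at (0, 1.5) does not reach this height (z outside [4.5, 19]); Taking the union: the regions partially overlap — summed areas 890.25 mm² minus the doubly-counted overlap 147.00 mm² gives 743.25 mm² — area = 743.25 mm². Overall, the cross-section is a single solid region. Net area = 743.25 mm².

743.25 mm²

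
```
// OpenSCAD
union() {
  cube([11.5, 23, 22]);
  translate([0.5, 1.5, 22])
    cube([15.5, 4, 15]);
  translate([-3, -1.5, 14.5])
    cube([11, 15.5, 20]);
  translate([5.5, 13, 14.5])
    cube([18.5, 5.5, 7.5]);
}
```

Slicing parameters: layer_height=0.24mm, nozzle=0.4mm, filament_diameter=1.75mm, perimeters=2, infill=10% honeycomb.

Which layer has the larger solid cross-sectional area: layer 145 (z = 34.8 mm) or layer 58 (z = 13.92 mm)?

layer 58 (z = 13.92 mm)

Layer 145 (z = 34.8): the cube does not reach this height (z outside [0, 22]); the cube at (0.5, 1.5) (footprint 15.5×4) is included at this height (area 62.00 mm²); the cube at (-3, -1.5) is not intersected at this z (z outside [14.5, 34.5]); the cube at (5.5, 13) is absent (z outside [14.5, 22]); Taking the union: only the 15.5×4 cube at (0.5, 1.5) is present, so the union is just that shape — area = 62.00 mm². So its area = 62.00 mm². Layer 58 (z = 13.92): the 11.5×23 cube contributes its full rectangle (area 264.50 mm²); the cube at (0.5, 1.5) is not intersected at this z (z outside [22, 37]); the cube at (-3, -1.5) does not reach this height (z outside [14.5, 34.5]); the cube at (5.5, 13) is not intersected at this z (z outside [14.5, 22]); Taking the union: only the 11.5×23 cube is present, so the union is just that shape — area = 264.50 mm². So its area = 264.50 mm². Layer 58 is larger (264.50 vs 62.00 mm²).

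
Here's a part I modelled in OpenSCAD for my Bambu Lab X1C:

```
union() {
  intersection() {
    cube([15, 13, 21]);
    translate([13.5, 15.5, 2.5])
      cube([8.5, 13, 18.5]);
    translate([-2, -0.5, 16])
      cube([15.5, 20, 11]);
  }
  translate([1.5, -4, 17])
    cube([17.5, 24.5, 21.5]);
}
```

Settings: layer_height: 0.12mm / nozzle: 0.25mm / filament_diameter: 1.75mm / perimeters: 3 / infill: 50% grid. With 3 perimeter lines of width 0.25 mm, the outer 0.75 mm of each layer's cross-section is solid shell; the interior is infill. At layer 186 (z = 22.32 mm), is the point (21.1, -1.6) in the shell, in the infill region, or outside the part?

At z = 22.32 mm: the cube is not intersected at this z (z outside [0, 21]); the cube at (13.5, 15.5) does not reach this height (z outside [2.5, 21]); the cube at (-2, -0.5) is present — its section is the full 15.5×20 rectangle; Keeping only the common overlap: at least one operand is absent at this height, so nothing remains; the 17.5×24.5 cube at (1.5, -4) contributes its full rectangle; Taking the union: only the 17.5×24.5 cube at (1.5, -4) is present, so the union is just that shape — 1 connected region. Overall, the cross-section is a single solid region. The nearest boundary edge runs (19.00, -4.00)→(19.00, 20.50); distance from the point to it = 2.10 mm. The point is not inside any of the regions above, so it lies outside the cross-section (2.10 mm from the nearest boundary).

outside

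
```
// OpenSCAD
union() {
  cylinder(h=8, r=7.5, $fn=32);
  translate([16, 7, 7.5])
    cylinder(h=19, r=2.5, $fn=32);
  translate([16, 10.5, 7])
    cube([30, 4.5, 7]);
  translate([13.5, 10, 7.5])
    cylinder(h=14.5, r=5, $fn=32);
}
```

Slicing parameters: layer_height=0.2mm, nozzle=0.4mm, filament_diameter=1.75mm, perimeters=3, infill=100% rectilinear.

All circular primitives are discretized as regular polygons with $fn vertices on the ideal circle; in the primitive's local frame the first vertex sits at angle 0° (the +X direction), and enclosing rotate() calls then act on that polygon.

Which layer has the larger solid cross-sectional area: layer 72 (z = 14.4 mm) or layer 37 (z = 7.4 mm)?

Layer 72 (z = 14.4): the cylinder does not reach this height (z outside [0, 8]); the r=2.5 cylinder at (16, 7) contributes a regular 32-gon of circumradius 2.5 (area = (32/2)·2.500²·sin(360°/32) = 19.51 mm²); the cube at (16, 10.5) is absent (z outside [7, 14]); the r=5 cylinder at (13.5, 10) contributes a regular 32-gon of circumradius 5 (area = (32/2)·5.000²·sin(360°/32) = 78.04 mm²); Combining (union): the regions partially overlap — summed areas 97.55 mm² minus the doubly-counted overlap 14.05 mm² gives 83.50 mm² — area = 83.50 mm². So its area = 83.50 mm². Layer 37 (z = 7.4): the cylinder: section is a regular 32-gon, circumradius r=7.5 (area = (32/2)·7.500²·sin(360°/32) = 175.58 mm²); the cylinder at (16, 7) is not intersected at this z (z outside [7.5, 26.5]); the cube at (16, 10.5) is present — its section is the full 30×4.5 rectangle (area 135.00 mm²); the cylinder at (13.5, 10) is not intersected at this z (z outside [7.5, 22]); Taking the union: the 2 present regions are separate (no shared area or edge), so areas and boundary lengths simply add and each stays a separate island — area = 310.58 mm². So its area = 310.58 mm². Layer 37 is larger (310.58 vs 83.50 mm²).

layer 37 (z = 7.4 mm)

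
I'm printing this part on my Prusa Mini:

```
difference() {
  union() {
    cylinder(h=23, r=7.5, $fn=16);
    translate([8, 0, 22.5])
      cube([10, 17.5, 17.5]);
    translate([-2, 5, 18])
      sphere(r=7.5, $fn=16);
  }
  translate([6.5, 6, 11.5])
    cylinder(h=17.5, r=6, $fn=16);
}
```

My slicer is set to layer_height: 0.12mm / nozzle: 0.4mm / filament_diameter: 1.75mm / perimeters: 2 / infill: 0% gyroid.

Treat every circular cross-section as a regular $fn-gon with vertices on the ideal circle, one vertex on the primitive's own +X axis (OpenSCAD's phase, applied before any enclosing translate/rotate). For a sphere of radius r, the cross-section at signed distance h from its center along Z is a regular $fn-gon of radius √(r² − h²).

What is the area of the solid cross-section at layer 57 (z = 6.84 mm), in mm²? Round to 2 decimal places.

172.21 mm²

At z = 6.84 mm: the r=7.5 cylinder gives a regular 16-gon of circumradius 7.5 (constant along its height) (area = (16/2)·7.500²·sin(360°/16) = 172.21 mm²); the cube at (8, 0) is not intersected at this z (z outside [22.5, 40]); the sphere at (-2, 5) does not reach this height (|z−center|=11.160 > r=7.5); Merging all regions: only the r=7.5 cylinder is present, so the union is just that shape — area = 172.21 mm²; the cylinder at (6.5, 6) is not intersected at this z (z outside [11.5, 29]); After the difference (first − rest): none of the subtracted shapes is present at this height, so the result so far is unchanged — area = 172.21 mm². Overall, the cross-section is a single solid region. Net area = 172.21 mm².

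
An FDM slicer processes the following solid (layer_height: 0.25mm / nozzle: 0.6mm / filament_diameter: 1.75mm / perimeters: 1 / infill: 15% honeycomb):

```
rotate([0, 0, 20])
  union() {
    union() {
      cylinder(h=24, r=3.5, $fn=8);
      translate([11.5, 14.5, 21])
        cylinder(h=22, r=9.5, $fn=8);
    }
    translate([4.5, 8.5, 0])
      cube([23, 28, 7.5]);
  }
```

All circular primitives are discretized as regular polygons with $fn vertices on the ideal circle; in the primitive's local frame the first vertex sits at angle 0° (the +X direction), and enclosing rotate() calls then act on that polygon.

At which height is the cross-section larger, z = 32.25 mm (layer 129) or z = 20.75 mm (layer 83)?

layer 129 (z = 32.25 mm)

Layer 129 (z = 32.25): the cylinder does not reach this height (z outside [0, 24]); the r=9.5 cylinder at (11.5, 14.5) contributes a regular 8-gon of circumradius 9.5 (area = (8/2)·9.500²·sin(360°/8) = 255.27 mm²); Combining (union): only the r=9.5 cylinder at (11.5, 14.5) is present, so the union is just that shape — area = 255.27 mm²; the cube at (4.5, 8.5) is not intersected at this z (z outside [0, 7.5]); Merging all regions: only that combined region is present, so the union is just that shape — area = 255.27 mm²; (rotated 20° about Z; rotation is an isometry so areas/perimeters/island counts are preserved). So its area = 255.27 mm². Layer 83 (z = 20.75): the cylinder: section is a regular 8-gon, circumradius r=3.5 (area = (8/2)·3.500²·sin(360°/8) = 34.65 mm²); the cylinder at (11.5, 14.5) is not intersected at this z (z outside [21, 43]); Merging all regions: only the r=3.5 cylinder is present, so the union is just that shape — area = 34.65 mm²; the cube at (4.5, 8.5) does not reach this height (z outside [0, 7.5]); Combining (union): only that combined region is present, so the union is just that shape — area = 34.65 mm²; (whole slice rotated 20° about Z — lengths, areas and connectivity unchanged). So its area = 34.65 mm². Layer 129 is larger (255.27 vs 34.65 mm²).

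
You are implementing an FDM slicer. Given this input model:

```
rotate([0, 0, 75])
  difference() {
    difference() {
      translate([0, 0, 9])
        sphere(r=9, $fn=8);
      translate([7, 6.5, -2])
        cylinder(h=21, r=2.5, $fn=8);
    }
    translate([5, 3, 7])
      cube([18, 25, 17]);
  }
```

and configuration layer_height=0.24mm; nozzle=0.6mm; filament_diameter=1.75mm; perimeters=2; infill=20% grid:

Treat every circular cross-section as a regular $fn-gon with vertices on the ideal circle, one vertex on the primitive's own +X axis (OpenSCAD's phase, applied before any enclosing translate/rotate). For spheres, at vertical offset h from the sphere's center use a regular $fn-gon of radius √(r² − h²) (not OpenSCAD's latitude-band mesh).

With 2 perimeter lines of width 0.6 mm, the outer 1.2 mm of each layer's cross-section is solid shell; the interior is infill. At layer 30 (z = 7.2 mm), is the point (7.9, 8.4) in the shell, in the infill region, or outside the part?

outside

At z = 7.2 mm: the r=9 sphere contributes a regular 8-gon of circumradius √(9²−1.8²) = 8.818; the r=2.5 cylinder at (7, 6.5) contributes a regular 8-gon of circumradius 2.5; Taking the first minus the rest: starting from the r=9 sphere, the r=2.5 cylinder at (7, 6.5) partially overlaps it — only the 3.67 mm² overlap (of its 17.68 mm²) is removed, clipping the outline — 1 connected region; the cube at (5, 3) is present — its section is the full 18×25 rectangle; Subtracting the remaining from the first: starting from the result so far, the 18×25 cube at (5, 3) partially overlaps it — only the 3.26 mm² overlap (of its 450.00 mm²) is removed, clipping the outline — 1 connected region; (rotated 75° about Z; rotation is an isometry so areas/perimeters/island counts are preserved). Overall, the cross-section is a single solid region. Undo the 75° rotation: the query point maps to (10.158, -5.457) in the un-rotated model frame. The nearest boundary edge runs (8.82, 0.00)→(6.24, -6.24); distance from the point to it = 3.33 mm. The point is not inside any of the regions above, so it lies outside the cross-section (3.33 mm from the nearest boundary).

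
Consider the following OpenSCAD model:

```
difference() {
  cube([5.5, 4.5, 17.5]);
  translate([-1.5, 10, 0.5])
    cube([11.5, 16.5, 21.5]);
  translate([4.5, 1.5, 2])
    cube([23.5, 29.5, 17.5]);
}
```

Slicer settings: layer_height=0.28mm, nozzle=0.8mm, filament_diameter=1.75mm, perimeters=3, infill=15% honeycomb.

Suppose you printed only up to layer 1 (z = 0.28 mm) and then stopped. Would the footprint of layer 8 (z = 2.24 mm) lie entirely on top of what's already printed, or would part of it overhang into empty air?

Compare the two slices. At z = 0.28: the 5.5×4.5 cube contributes its full rectangle (area 24.75 mm²); the cube at (-1.5, 10) does not reach this height (z outside [0.5, 22]); the cube at (4.5, 1.5) is absent (z outside [2, 19.5]); After the difference (first − rest): none of the subtracted shapes is present at this height, so the 5.5×4.5 cube is unchanged — area = 24.75 mm². At z = 2.24: the cube (footprint 5.5×4.5) is included at this height (area 24.75 mm²); the cube at (-1.5, 10) is present — its section is the full 11.5×16.5 rectangle (area 189.75 mm²); the cube at (4.5, 1.5) is present — its section is the full 23.5×29.5 rectangle (area 693.25 mm²); Taking the first minus the rest: starting from the 5.5×4.5 cube (24.75 mm²), the 11.5×16.5 cube at (-1.5, 10) misses the remaining region (no effect); the 23.5×29.5 cube at (4.5, 1.5) partially overlaps it — only the 3.00 mm² overlap (of its 693.25 mm²) is removed, clipping the outline — area = 21.75 mm². Checking containment: the cross-section at z = 2.24 is a subset of the cross-section at z = 0.28.

entirely on top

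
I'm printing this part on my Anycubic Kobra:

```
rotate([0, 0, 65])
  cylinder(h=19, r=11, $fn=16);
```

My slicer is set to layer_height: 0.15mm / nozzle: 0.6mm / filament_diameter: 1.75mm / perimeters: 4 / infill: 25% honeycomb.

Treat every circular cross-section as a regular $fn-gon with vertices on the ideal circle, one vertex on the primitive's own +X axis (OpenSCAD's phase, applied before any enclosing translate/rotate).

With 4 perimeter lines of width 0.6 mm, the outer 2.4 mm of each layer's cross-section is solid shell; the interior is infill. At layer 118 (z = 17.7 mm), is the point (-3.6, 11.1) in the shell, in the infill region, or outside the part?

outside

At z = 17.7 mm: the r=11 cylinder gives a regular 16-gon of circumradius 11 (constant along its height); (rotated 65° about Z; rotation is an isometry so areas/perimeters/island counts are preserved). Overall, the cross-section is a single solid region. Undo the 65° rotation: the query point maps to (8.539, 7.954) in the un-rotated model frame. The nearest boundary edge runs (10.16, 4.21)→(7.78, 7.78); distance from the point to it = 0.73 mm. The point is not inside any of the regions above, so it lies outside the cross-section (0.73 mm from the nearest boundary).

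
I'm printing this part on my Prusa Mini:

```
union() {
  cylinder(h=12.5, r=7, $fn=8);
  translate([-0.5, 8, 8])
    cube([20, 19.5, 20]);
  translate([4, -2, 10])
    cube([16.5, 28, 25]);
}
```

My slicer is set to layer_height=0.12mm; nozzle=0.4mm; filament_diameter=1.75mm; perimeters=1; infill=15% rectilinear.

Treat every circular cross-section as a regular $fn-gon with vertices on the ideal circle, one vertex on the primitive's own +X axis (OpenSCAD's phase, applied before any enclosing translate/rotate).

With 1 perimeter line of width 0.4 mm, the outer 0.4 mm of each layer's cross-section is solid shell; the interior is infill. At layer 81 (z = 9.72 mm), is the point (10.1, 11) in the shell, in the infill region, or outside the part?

At z = 9.72 mm: the r=7 cylinder gives a regular 8-gon of circumradius 7 (constant along its height); the 20×19.5 cube at (-0.5, 8) contributes its full rectangle; the cube at (4, -2) is not intersected at this z (z outside [10, 35]); Taking the union: the 2 present regions are separate (no shared area or edge), so areas and boundary lengths simply add and each stays a separate island — 2 connected regions. Overall, the cross-section has 2 separate islands. The nearest boundary edge runs (19.50, 8.00)→(-0.50, 8.00); distance from the point to it = 3.00 mm. (Shell/infill is judged within the island containing the point — the largest one.) The point is inside the cross-section and 3.00 mm from the nearest boundary — more than the 0.4 mm shell width (1 × 0.4), so it's in the infill interior.

infill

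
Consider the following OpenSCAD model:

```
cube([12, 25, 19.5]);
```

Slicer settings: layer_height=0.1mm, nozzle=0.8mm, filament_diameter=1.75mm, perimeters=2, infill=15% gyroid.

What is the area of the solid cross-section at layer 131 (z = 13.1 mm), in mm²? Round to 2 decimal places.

300.00 mm²

At z = 13.1 mm: the 12×25 cube contributes its full rectangle (area 300.00 mm²). Overall, the cross-section is a single solid region. Net area = 300.00 mm².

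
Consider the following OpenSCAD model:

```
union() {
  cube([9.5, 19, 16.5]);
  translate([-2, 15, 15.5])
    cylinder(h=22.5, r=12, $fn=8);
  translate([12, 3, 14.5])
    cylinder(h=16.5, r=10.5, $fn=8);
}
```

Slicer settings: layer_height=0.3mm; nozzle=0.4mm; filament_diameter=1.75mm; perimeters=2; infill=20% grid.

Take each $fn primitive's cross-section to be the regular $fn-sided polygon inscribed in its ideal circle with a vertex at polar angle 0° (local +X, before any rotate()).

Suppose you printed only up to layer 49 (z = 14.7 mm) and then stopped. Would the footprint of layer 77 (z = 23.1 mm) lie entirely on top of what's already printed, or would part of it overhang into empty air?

part overhangs

Compare the two slices. At z = 14.7: the 9.5×19 cube contributes its full rectangle (area 180.50 mm²); the cylinder at (-2, 15) does not reach this height (z outside [15.5, 38]); the r=10.5 cylinder at (12, 3) gives a regular 8-gon of circumradius 10.5 (constant along its height) (area = (8/2)·10.500²·sin(360°/8) = 311.83 mm²); Combining (union): the regions partially overlap — summed areas 492.33 mm² minus the doubly-counted overlap 75.14 mm² gives 417.20 mm² — area = 417.20 mm². At z = 23.1: the cube is not intersected at this z (z outside [0, 16.5]); the r=12 cylinder at (-2, 15) contributes a regular 8-gon of circumradius 12 (area = (8/2)·12.000²·sin(360°/8) = 407.29 mm²); the r=10.5 cylinder at (12, 3) contributes a regular 8-gon of circumradius 10.5 (area = (8/2)·10.500²·sin(360°/8) = 311.83 mm²); Taking the union: the regions partially overlap — summed areas 719.13 mm² minus the doubly-counted overlap 20.03 mm² gives 699.10 mm² — area = 699.10 mm². Checking containment: at z = 23.1 the cross-section extends beyond the z = 14.7 cross-section by about 292.56 mm².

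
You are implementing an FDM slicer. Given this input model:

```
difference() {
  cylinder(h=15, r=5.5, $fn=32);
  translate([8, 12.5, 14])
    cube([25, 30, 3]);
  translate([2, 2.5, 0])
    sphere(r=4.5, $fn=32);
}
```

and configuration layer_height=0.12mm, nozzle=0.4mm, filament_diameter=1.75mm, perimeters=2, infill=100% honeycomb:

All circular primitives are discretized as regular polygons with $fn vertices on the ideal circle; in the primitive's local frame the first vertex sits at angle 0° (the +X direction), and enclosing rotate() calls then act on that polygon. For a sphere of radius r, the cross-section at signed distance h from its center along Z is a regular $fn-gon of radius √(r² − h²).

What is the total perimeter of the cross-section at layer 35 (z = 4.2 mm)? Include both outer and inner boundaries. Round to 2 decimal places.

44.64 mm

At z = 4.2 mm: the r=5.5 cylinder contributes a regular 32-gon of circumradius 5.5 (perimeter = 2·32·5.500·sin(180°/32) = 34.50 mm); the cube at (8, 12.5) is not intersected at this z (z outside [14, 17]); the sphere at (2, 2.5): section is a regular 32-gon, circumradius = √(r²−h²) = √(4.5²−4.2²) = 1.616 (perimeter = 2·32·1.616·sin(180°/32) = 10.13 mm); Subtracting the remaining from the first: starting from the r=5.5 cylinder, the r=4.5 sphere at (2, 2.5) lies wholly inside it (removes its full 8.15 mm² and its 10.13 mm outline becomes a hole wall) — boundary (outer + 1 inner loop) = 44.64 mm. Overall, the cross-section is one region with 1 hole. Total boundary length (outer + inner) = 44.64 mm.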